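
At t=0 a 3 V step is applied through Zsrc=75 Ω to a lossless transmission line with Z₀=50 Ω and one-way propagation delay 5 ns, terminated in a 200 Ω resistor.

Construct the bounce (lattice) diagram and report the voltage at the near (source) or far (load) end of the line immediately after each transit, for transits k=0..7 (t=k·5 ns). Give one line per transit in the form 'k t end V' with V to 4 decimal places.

Γ_L=0.600000, Γ_S=0.200000; launch V₁=3·50/125=1.200000
k=0 src: V=1.2000
k=1 load: inc=1.200000, refl=1.200000·0.600000=0.7200; V=0.000000+1.200000+0.720000=1.9200
k=2 src: inc=0.720000, refl=0.720000·0.200000=0.1440; V=1.200000+0.720000+0.144000=2.0640
k=3 load: inc=0.144000, refl=0.144000·0.600000=0.0864; V=1.920000+0.144000+0.086400=2.1504
k=4 src: inc=0.086400, refl=0.086400·0.200000=0.0173; V=2.064000+0.086400+0.017280=2.1677
k=5 load: inc=0.017280, refl=0.017280·0.600000=0.0104; V=2.150400+0.017280+0.010368=2.1780
k=6 src: inc=0.010368, refl=0.010368·0.200000=0.0021; V=2.167680+0.010368+0.002074=2.1801
k=7 load: inc=0.002074, refl=0.002074·0.600000=0.0012; V=2.178048+0.002074+0.001244=2.1814

0 0 source 1.2000
1 5 load 1.9200
2 10 source 2.0640
3 15 load 2.1504
4 20 source 2.1677
5 25 load 2.1780
6 30 source 2.1801
7 35 load 2.1814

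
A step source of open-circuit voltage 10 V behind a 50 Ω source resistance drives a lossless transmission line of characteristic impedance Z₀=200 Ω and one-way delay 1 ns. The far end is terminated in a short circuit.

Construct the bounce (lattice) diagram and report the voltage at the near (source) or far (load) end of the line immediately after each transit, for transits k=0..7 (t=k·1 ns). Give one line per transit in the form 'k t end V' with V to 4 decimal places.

0 0 source 8.0000
1 1 load 0.0000
2 2 source 4.8000
3 3 load 0.0000
4 4 source 2.8800
5 5 load 0.0000
6 6 source 1.7280
7 7 load 0.0000

Γ_L=-1.000000, Γ_S=-0.600000; launch V₁=10·200/250=8.000000
k=0 src: V=8.0000
k=1 load: inc=8.000000, refl=8.000000·-1.000000=-8.0000; V=0.000000+8.000000+-8.000000=0.0000
k=2 src: inc=-8.000000, refl=-8.000000·-0.600000=4.8000; V=8.000000+-8.000000+4.800000=4.8000
k=3 load: inc=4.800000, refl=4.800000·-1.000000=-4.8000; V=0.000000+4.800000+-4.800000=0.0000
k=4 src: inc=-4.800000, refl=-4.800000·-0.600000=2.8800; V=4.800000+-4.800000+2.880000=2.8800
k=5 load: inc=2.880000, refl=2.880000·-1.000000=-2.8800; V=0.000000+2.880000+-2.880000=0.0000
k=6 src: inc=-2.880000, refl=-2.880000·-0.600000=1.7280; V=2.880000+-2.880000+1.728000=1.7280
k=7 load: inc=1.728000, refl=1.728000·-1.000000=-1.7280; V=0.000000+1.728000+-1.728000=0.0000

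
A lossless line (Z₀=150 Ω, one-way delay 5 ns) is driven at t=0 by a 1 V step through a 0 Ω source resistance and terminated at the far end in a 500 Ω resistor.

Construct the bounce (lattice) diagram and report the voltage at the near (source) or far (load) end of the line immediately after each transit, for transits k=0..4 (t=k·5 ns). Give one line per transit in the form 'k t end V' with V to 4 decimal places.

Γ_L=0.538462, Γ_S=-1.000000; launch V₁=1·150/150=1.000000
k=0 src: V=1.0000
k=1 load: inc=1.000000, refl=1.000000·0.538462=0.5385; V=0.000000+1.000000+0.538462=1.5385
k=2 src: inc=0.538462, refl=0.538462·-1.000000=-0.5385; V=1.000000+0.538462+-0.538462=1.0000
k=3 load: inc=-0.538462, refl=-0.538462·0.538462=-0.2899; V=1.538462+-0.538462+-0.289941=0.7101
k=4 src: inc=-0.289941, refl=-0.289941·-1.000000=0.2899; V=1.000000+-0.289941+0.289941=1.0000

0 0 source 1.0000
1 5 load 1.5385
2 10 source 1.0000
3 15 load 0.7101
4 20 source 1.0000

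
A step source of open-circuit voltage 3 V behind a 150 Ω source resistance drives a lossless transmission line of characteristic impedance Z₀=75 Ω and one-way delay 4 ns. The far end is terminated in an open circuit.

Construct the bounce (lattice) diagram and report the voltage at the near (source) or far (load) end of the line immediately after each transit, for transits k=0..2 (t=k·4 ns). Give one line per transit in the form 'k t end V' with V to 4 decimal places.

Γ_L=1.000000, Γ_S=0.333333; launch V₁=3·75/225=1.000000
k=0 src: V=1.0000
k=1 load: inc=1.000000, refl=1.000000·1.000000=1.0000; V=0.000000+1.000000+1.000000=2.0000
k=2 src: inc=1.000000, refl=1.000000·0.333333=0.3333; V=1.000000+1.000000+0.333333=2.3333

0 0 source 1.0000
1 4 load 2.0000
2 8 source 2.3333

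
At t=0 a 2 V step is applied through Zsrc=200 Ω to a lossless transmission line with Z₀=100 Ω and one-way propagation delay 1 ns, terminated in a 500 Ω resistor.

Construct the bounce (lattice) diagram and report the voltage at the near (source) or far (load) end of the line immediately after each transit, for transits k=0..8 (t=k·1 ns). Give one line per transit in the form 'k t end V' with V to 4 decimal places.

0 0 source 0.6667
1 1 load 1.1111
2 2 source 1.2593
3 3 load 1.3580
4 4 source 1.3909
5 5 load 1.4129
6 6 source 1.4202
7 7 load 1.4251
8 8 source 1.4267

Γ_L=0.666667, Γ_S=0.333333; launch V₁=2·100/300=0.666667
k=0 src: V=0.6667
k=1 load: inc=0.666667, refl=0.666667·0.666667=0.4444; V=0.000000+0.666667+0.444444=1.1111
k=2 src: inc=0.444444, refl=0.444444·0.333333=0.1481; V=0.666667+0.444444+0.148148=1.2593
k=3 load: inc=0.148148, refl=0.148148·0.666667=0.0988; V=1.111111+0.148148+0.098765=1.3580
k=4 src: inc=0.098765, refl=0.098765·0.333333=0.0329; V=1.259259+0.098765+0.032922=1.3909
k=5 load: inc=0.032922, refl=0.032922·0.666667=0.0219; V=1.358025+0.032922+0.021948=1.4129
k=6 src: inc=0.021948, refl=0.021948·0.333333=0.0073; V=1.390947+0.021948+0.007316=1.4202
k=7 load: inc=0.007316, refl=0.007316·0.666667=0.0049; V=1.412894+0.007316+0.004877=1.4251
k=8 src: inc=0.004877, refl=0.004877·0.333333=0.0016; V=1.420210+0.004877+0.001626=1.4267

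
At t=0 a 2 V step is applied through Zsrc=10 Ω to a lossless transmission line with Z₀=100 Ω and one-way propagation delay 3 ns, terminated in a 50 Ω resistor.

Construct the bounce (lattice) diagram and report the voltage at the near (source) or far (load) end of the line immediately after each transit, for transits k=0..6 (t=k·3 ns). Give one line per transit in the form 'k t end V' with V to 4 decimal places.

Γ_L=-0.333333, Γ_S=-0.818182; launch V₁=2·100/110=1.818182
k=0 src: V=1.8182
k=1 load: inc=1.818182, refl=1.818182·-0.333333=-0.6061; V=0.000000+1.818182+-0.606061=1.2121
k=2 src: inc=-0.606061, refl=-0.606061·-0.818182=0.4959; V=1.818182+-0.606061+0.495868=1.7080
k=3 load: inc=0.495868, refl=0.495868·-0.333333=-0.1653; V=1.212121+0.495868+-0.165289=1.5427
k=4 src: inc=-0.165289, refl=-0.165289·-0.818182=0.1352; V=1.707989+-0.165289+0.135237=1.6779
k=5 load: inc=0.135237, refl=0.135237·-0.333333=-0.0451; V=1.542700+0.135237+-0.045079=1.6329
k=6 src: inc=-0.045079, refl=-0.045079·-0.818182=0.0369; V=1.677936+-0.045079+0.036883=1.6697

0 0 source 1.8182
1 3 load 1.2121
2 6 source 1.7080
3 9 load 1.5427
4 12 source 1.6779
5 15 load 1.6329
6 18 source 1.6697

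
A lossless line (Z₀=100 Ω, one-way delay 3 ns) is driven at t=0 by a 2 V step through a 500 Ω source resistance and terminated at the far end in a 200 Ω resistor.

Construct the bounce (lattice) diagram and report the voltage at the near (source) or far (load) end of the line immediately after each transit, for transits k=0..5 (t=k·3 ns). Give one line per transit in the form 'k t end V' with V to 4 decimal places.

Γ_L=0.333333, Γ_S=0.666667; launch V₁=2·100/600=0.333333
k=0 src: V=0.3333
k=1 load: inc=0.333333, refl=0.333333·0.333333=0.1111; V=0.000000+0.333333+0.111111=0.4444
k=2 src: inc=0.111111, refl=0.111111·0.666667=0.0741; V=0.333333+0.111111+0.074074=0.5185
k=3 load: inc=0.074074, refl=0.074074·0.333333=0.0247; V=0.444444+0.074074+0.024691=0.5432
k=4 src: inc=0.024691, refl=0.024691·0.666667=0.0165; V=0.518519+0.024691+0.016461=0.5597
k=5 load: inc=0.016461, refl=0.016461·0.333333=0.0055; V=0.543210+0.016461+0.005487=0.5652

0 0 source 0.3333
1 3 load 0.4444
2 6 source 0.5185
3 9 load 0.5432
4 12 source 0.5597
5 15 load 0.5652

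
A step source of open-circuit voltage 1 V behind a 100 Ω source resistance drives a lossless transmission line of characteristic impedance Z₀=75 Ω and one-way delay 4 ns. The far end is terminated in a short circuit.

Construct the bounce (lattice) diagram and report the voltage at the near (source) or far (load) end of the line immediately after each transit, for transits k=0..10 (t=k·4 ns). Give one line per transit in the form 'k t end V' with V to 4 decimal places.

0 0 source 0.4286
1 4 load 0.0000
2 8 source -0.0612
3 12 load 0.0000
4 16 source 0.0087
5 20 load 0.0000
6 24 source -0.0012
7 28 load 0.0000
8 32 source 0.0002
9 36 load 0.0000
10 40 source -0.0000

Γ_L=-1.000000, Γ_S=0.142857; launch V₁=1·75/175=0.428571
k=0 src: V=0.4286
k=1 load: inc=0.428571, refl=0.428571·-1.000000=-0.4286; V=0.000000+0.428571+-0.428571=0.0000
k=2 src: inc=-0.428571, refl=-0.428571·0.142857=-0.0612; V=0.428571+-0.428571+-0.061224=-0.0612
k=3 load: inc=-0.061224, refl=-0.061224·-1.000000=0.0612; V=0.000000+-0.061224+0.061224=0.0000
k=4 src: inc=0.061224, refl=0.061224·0.142857=0.0087; V=-0.061224+0.061224+0.008746=0.0087
k=5 load: inc=0.008746, refl=0.008746·-1.000000=-0.0087; V=0.000000+0.008746+-0.008746=0.0000
k=6 src: inc=-0.008746, refl=-0.008746·0.142857=-0.0012; V=0.008746+-0.008746+-0.001249=-0.0012
k=7 load: inc=-0.001249, refl=-0.001249·-1.000000=0.0012; V=0.000000+-0.001249+0.001249=0.0000
k=8 src: inc=0.001249, refl=0.001249·0.142857=0.0002; V=-0.001249+0.001249+0.000178=0.0002
k=9 load: inc=0.000178, refl=0.000178·-1.000000=-0.0002; V=0.000000+0.000178+-0.000178=0.0000
k=10 src: inc=-0.000178, refl=-0.000178·0.142857=-0.0000; V=0.000178+-0.000178+-0.000025=-0.0000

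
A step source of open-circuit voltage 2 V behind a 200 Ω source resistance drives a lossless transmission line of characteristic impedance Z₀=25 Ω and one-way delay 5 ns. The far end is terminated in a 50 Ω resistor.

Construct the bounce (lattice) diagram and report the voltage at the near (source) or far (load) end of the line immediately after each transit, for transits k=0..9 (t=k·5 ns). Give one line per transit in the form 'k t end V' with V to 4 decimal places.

Γ_L=0.333333, Γ_S=0.777778; launch V₁=2·25/225=0.222222
k=0 src: V=0.2222
k=1 load: inc=0.222222, refl=0.222222·0.333333=0.0741; V=0.000000+0.222222+0.074074=0.2963
k=2 src: inc=0.074074, refl=0.074074·0.777778=0.0576; V=0.222222+0.074074+0.057613=0.3539
k=3 load: inc=0.057613, refl=0.057613·0.333333=0.0192; V=0.296296+0.057613+0.019204=0.3731
k=4 src: inc=0.019204, refl=0.019204·0.777778=0.0149; V=0.353909+0.019204+0.014937=0.3881
k=5 load: inc=0.014937, refl=0.014937·0.333333=0.0050; V=0.373114+0.014937+0.004979=0.3930
k=6 src: inc=0.004979, refl=0.004979·0.777778=0.0039; V=0.388051+0.004979+0.003872=0.3969
k=7 load: inc=0.003872, refl=0.003872·0.333333=0.0013; V=0.393030+0.003872+0.001291=0.3982
k=8 src: inc=0.001291, refl=0.001291·0.777778=0.0010; V=0.396902+0.001291+0.001004=0.3992
k=9 load: inc=0.001004, refl=0.001004·0.333333=0.0003; V=0.398193+0.001004+0.000335=0.3995

0 0 source 0.2222
1 5 load 0.2963
2 10 source 0.3539
3 15 load 0.3731
4 20 source 0.3881
5 25 load 0.3930
6 30 source 0.3969
7 35 load 0.3982
8 40 source 0.3992
9 45 load 0.3995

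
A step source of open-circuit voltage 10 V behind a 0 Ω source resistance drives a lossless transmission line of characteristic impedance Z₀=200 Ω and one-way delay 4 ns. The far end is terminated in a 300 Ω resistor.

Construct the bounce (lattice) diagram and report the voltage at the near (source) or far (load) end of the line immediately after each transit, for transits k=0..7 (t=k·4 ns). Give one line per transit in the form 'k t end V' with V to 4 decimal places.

Γ_L=0.200000, Γ_S=-1.000000; launch V₁=10·200/200=10.000000
k=0 src: V=10.0000
k=1 load: inc=10.000000, refl=10.000000·0.200000=2.0000; V=0.000000+10.000000+2.000000=12.0000
k=2 src: inc=2.000000, refl=2.000000·-1.000000=-2.0000; V=10.000000+2.000000+-2.000000=10.0000
k=3 load: inc=-2.000000, refl=-2.000000·0.200000=-0.4000; V=12.000000+-2.000000+-0.400000=9.6000
k=4 src: inc=-0.400000, refl=-0.400000·-1.000000=0.4000; V=10.000000+-0.400000+0.400000=10.0000
k=5 load: inc=0.400000, refl=0.400000·0.200000=0.0800; V=9.600000+0.400000+0.080000=10.0800
k=6 src: inc=0.080000, refl=0.080000·-1.000000=-0.0800; V=10.000000+0.080000+-0.080000=10.0000
k=7 load: inc=-0.080000, refl=-0.080000·0.200000=-0.0160; V=10.080000+-0.080000+-0.016000=9.9840

0 0 source 10.0000
1 4 load 12.0000
2 8 source 10.0000
3 12 load 9.6000
4 16 source 10.0000
5 20 load 10.0800
6 24 source 10.0000
7 28 load 9.9840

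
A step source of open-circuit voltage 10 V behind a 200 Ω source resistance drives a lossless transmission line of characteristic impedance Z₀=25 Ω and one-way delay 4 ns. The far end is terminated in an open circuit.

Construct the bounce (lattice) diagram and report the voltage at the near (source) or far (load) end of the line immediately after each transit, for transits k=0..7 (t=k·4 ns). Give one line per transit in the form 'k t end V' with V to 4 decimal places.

0 0 source 1.1111
1 4 load 2.2222
2 8 source 3.0864
3 12 load 3.9506
4 16 source 4.6228
5 20 load 5.2949
6 24 source 5.8177
7 28 load 6.3405

Γ_L=1.000000, Γ_S=0.777778; launch V₁=10·25/225=1.111111
k=0 src: V=1.1111
k=1 load: inc=1.111111, refl=1.111111·1.000000=1.1111; V=0.000000+1.111111+1.111111=2.2222
k=2 src: inc=1.111111, refl=1.111111·0.777778=0.8642; V=1.111111+1.111111+0.864198=3.0864
k=3 load: inc=0.864198, refl=0.864198·1.000000=0.8642; V=2.222222+0.864198+0.864198=3.9506
k=4 src: inc=0.864198, refl=0.864198·0.777778=0.6722; V=3.086420+0.864198+0.672154=4.6228
k=5 load: inc=0.672154, refl=0.672154·1.000000=0.6722; V=3.950617+0.672154+0.672154=5.2949
k=6 src: inc=0.672154, refl=0.672154·0.777778=0.5228; V=4.622771+0.672154+0.522786=5.8177
k=7 load: inc=0.522786, refl=0.522786·1.000000=0.5228; V=5.294925+0.522786+0.522786=6.3405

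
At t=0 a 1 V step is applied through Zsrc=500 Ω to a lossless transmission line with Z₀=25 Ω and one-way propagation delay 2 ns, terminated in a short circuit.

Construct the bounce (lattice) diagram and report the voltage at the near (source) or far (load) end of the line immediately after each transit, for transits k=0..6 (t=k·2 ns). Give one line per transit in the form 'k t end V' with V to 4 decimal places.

Γ_L=-1.000000, Γ_S=0.904762; launch V₁=1·25/525=0.047619
k=0 src: V=0.0476
k=1 load: inc=0.047619, refl=0.047619·-1.000000=-0.0476; V=0.000000+0.047619+-0.047619=0.0000
k=2 src: inc=-0.047619, refl=-0.047619·0.904762=-0.0431; V=0.047619+-0.047619+-0.043084=-0.0431
k=3 load: inc=-0.043084, refl=-0.043084·-1.000000=0.0431; V=0.000000+-0.043084+0.043084=0.0000
k=4 src: inc=0.043084, refl=0.043084·0.904762=0.0390; V=-0.043084+0.043084+0.038981=0.0390
k=5 load: inc=0.038981, refl=0.038981·-1.000000=-0.0390; V=0.000000+0.038981+-0.038981=0.0000
k=6 src: inc=-0.038981, refl=-0.038981·0.904762=-0.0353; V=0.038981+-0.038981+-0.035268=-0.0353

0 0 source 0.0476
1 2 load 0.0000
2 4 source -0.0431
3 6 load 0.0000
4 8 source 0.0390
5 10 load 0.0000
6 12 source -0.0353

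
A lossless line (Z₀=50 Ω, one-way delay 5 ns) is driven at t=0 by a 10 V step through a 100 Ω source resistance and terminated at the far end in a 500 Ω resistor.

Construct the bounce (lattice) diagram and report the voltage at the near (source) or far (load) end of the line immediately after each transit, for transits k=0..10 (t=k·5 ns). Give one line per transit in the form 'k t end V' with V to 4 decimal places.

Γ_L=0.818182, Γ_S=0.333333; launch V₁=10·50/150=3.333333
k=0 src: V=3.3333
k=1 load: inc=3.333333, refl=3.333333·0.818182=2.7273; V=0.000000+3.333333+2.727273=6.0606
k=2 src: inc=2.727273, refl=2.727273·0.333333=0.9091; V=3.333333+2.727273+0.909091=6.9697
k=3 load: inc=0.909091, refl=0.909091·0.818182=0.7438; V=6.060606+0.909091+0.743802=7.7135
k=4 src: inc=0.743802, refl=0.743802·0.333333=0.2479; V=6.969697+0.743802+0.247934=7.9614
k=5 load: inc=0.247934, refl=0.247934·0.818182=0.2029; V=7.713499+0.247934+0.202855=8.1643
k=6 src: inc=0.202855, refl=0.202855·0.333333=0.0676; V=7.961433+0.202855+0.067618=8.2319
k=7 load: inc=0.067618, refl=0.067618·0.818182=0.0553; V=8.164288+0.067618+0.055324=8.2872
k=8 src: inc=0.055324, refl=0.055324·0.333333=0.0184; V=8.231906+0.055324+0.018441=8.3057
k=9 load: inc=0.018441, refl=0.018441·0.818182=0.0151; V=8.287230+0.018441+0.015088=8.3208
k=10 src: inc=0.015088, refl=0.015088·0.333333=0.0050; V=8.305671+0.015088+0.005029=8.3258

0 0 source 3.3333
1 5 load 6.0606
2 10 source 6.9697
3 15 load 7.7135
4 20 source 7.9614
5 25 load 8.1643
6 30 source 8.2319
7 35 load 8.2872
8 40 source 8.3057
9 45 load 8.3208
10 50 source 8.3258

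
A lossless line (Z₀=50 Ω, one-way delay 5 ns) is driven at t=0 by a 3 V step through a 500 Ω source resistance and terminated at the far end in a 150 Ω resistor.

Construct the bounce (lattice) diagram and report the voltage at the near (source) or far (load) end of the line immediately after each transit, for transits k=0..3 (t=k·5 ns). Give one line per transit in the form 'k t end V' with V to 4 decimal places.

0 0 source 0.2727
1 5 load 0.4091
2 10 source 0.5207
3 15 load 0.5764

Γ_L=0.500000, Γ_S=0.818182; launch V₁=3·50/550=0.272727
k=0 src: V=0.2727
k=1 load: inc=0.272727, refl=0.272727·0.500000=0.1364; V=0.000000+0.272727+0.136364=0.4091
k=2 src: inc=0.136364, refl=0.136364·0.818182=0.1116; V=0.272727+0.136364+0.111570=0.5207
k=3 load: inc=0.111570, refl=0.111570·0.500000=0.0558; V=0.409091+0.111570+0.055785=0.5764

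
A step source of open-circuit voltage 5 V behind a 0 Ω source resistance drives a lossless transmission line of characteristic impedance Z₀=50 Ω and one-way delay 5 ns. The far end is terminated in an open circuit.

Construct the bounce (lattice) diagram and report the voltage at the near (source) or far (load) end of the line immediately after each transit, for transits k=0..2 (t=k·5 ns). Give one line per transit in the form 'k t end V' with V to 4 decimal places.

Γ_L=1.000000, Γ_S=-1.000000; launch V₁=5·50/50=5.000000
k=0 src: V=5.0000
k=1 load: inc=5.000000, refl=5.000000·1.000000=5.0000; V=0.000000+5.000000+5.000000=10.0000
k=2 src: inc=5.000000, refl=5.000000·-1.000000=-5.0000; V=5.000000+5.000000+-5.000000=5.0000

0 0 source 5.0000
1 5 load 10.0000
2 10 source 5.0000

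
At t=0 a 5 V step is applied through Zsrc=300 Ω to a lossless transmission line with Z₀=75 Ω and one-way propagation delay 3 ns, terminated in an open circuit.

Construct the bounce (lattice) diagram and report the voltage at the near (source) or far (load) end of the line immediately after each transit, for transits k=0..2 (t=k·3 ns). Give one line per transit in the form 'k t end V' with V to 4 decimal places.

Γ_L=1.000000, Γ_S=0.600000; launch V₁=5·75/375=1.000000
k=0 src: V=1.0000
k=1 load: inc=1.000000, refl=1.000000·1.000000=1.0000; V=0.000000+1.000000+1.000000=2.0000
k=2 src: inc=1.000000, refl=1.000000·0.600000=0.6000; V=1.000000+1.000000+0.600000=2.6000

0 0 source 1.0000
1 3 load 2.0000
2 6 source 2.6000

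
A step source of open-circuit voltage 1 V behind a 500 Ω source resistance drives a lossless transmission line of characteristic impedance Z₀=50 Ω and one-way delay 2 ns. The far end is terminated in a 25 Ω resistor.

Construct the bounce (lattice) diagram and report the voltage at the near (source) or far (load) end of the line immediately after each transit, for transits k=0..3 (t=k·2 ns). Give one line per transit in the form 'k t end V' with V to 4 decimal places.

0 0 source 0.0909
1 2 load 0.0606
2 4 source 0.0358
3 6 load 0.0441

Γ_L=-0.333333, Γ_S=0.818182; launch V₁=1·50/550=0.090909
k=0 src: V=0.0909
k=1 load: inc=0.090909, refl=0.090909·-0.333333=-0.0303; V=0.000000+0.090909+-0.030303=0.0606
k=2 src: inc=-0.030303, refl=-0.030303·0.818182=-0.0248; V=0.090909+-0.030303+-0.024793=0.0358
k=3 load: inc=-0.024793, refl=-0.024793·-0.333333=0.0083; V=0.060606+-0.024793+0.008264=0.0441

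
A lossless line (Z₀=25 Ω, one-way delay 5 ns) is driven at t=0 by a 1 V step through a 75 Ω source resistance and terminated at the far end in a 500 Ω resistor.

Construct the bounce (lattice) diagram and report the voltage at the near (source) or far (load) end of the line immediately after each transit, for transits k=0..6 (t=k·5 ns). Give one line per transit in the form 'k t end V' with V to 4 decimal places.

0 0 source 0.2500
1 5 load 0.4762
2 10 source 0.5893
3 15 load 0.6916
4 20 source 0.7428
5 25 load 0.7891
6 30 source 0.8122

Γ_L=0.904762, Γ_S=0.500000; launch V₁=1·25/100=0.250000
k=0 src: V=0.2500
k=1 load: inc=0.250000, refl=0.250000·0.904762=0.2262; V=0.000000+0.250000+0.226190=0.4762
k=2 src: inc=0.226190, refl=0.226190·0.500000=0.1131; V=0.250000+0.226190+0.113095=0.5893
k=3 load: inc=0.113095, refl=0.113095·0.904762=0.1023; V=0.476190+0.113095+0.102324=0.6916
k=4 src: inc=0.102324, refl=0.102324·0.500000=0.0512; V=0.589286+0.102324+0.051162=0.7428
k=5 load: inc=0.051162, refl=0.051162·0.904762=0.0463; V=0.691610+0.051162+0.046290=0.7891
k=6 src: inc=0.046290, refl=0.046290·0.500000=0.0231; V=0.742772+0.046290+0.023145=0.8122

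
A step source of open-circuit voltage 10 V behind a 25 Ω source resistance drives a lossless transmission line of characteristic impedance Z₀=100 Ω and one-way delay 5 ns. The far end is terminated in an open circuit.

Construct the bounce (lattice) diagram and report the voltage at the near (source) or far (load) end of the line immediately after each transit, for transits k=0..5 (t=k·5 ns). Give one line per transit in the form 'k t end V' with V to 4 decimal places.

0 0 source 8.0000
1 5 load 16.0000
2 10 source 11.2000
3 15 load 6.4000
4 20 source 9.2800
5 25 load 12.1600

Γ_L=1.000000, Γ_S=-0.600000; launch V₁=10·100/125=8.000000
k=0 src: V=8.0000
k=1 load: inc=8.000000, refl=8.000000·1.000000=8.0000; V=0.000000+8.000000+8.000000=16.0000
k=2 src: inc=8.000000, refl=8.000000·-0.600000=-4.8000; V=8.000000+8.000000+-4.800000=11.2000
k=3 load: inc=-4.800000, refl=-4.800000·1.000000=-4.8000; V=16.000000+-4.800000+-4.800000=6.4000
k=4 src: inc=-4.800000, refl=-4.800000·-0.600000=2.8800; V=11.200000+-4.800000+2.880000=9.2800
k=5 load: inc=2.880000, refl=2.880000·1.000000=2.8800; V=6.400000+2.880000+2.880000=12.1600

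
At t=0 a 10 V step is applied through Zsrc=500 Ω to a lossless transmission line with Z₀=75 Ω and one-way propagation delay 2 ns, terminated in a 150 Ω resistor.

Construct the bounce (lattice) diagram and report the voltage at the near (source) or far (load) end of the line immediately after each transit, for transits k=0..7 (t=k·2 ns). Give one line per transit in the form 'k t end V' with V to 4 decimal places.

Γ_L=0.333333, Γ_S=0.739130; launch V₁=10·75/575=1.304348
k=0 src: V=1.3043
k=1 load: inc=1.304348, refl=1.304348·0.333333=0.4348; V=0.000000+1.304348+0.434783=1.7391
k=2 src: inc=0.434783, refl=0.434783·0.739130=0.3214; V=1.304348+0.434783+0.321361=2.0605
k=3 load: inc=0.321361, refl=0.321361·0.333333=0.1071; V=1.739130+0.321361+0.107120=2.1676
k=4 src: inc=0.107120, refl=0.107120·0.739130=0.0792; V=2.060491+0.107120+0.079176=2.2468
k=5 load: inc=0.079176, refl=0.079176·0.333333=0.0264; V=2.167612+0.079176+0.026392=2.2732
k=6 src: inc=0.026392, refl=0.026392·0.739130=0.0195; V=2.246788+0.026392+0.019507=2.2927
k=7 load: inc=0.019507, refl=0.019507·0.333333=0.0065; V=2.273180+0.019507+0.006502=2.2992

0 0 source 1.3043
1 2 load 1.7391
2 4 source 2.0605
3 6 load 2.1676
4 8 source 2.2468
5 10 load 2.2732
6 12 source 2.2927
7 14 load 2.2992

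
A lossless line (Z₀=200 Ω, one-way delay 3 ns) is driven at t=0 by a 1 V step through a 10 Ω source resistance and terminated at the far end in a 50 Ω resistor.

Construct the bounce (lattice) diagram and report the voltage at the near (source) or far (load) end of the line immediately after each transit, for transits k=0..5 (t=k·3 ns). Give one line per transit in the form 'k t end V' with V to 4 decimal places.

0 0 source 0.9524
1 3 load 0.3810
2 6 source 0.8980
3 9 load 0.5878
4 12 source 0.8684
5 15 load 0.7000

Γ_L=-0.600000, Γ_S=-0.904762; launch V₁=1·200/210=0.952381
k=0 src: V=0.9524
k=1 load: inc=0.952381, refl=0.952381·-0.600000=-0.5714; V=0.000000+0.952381+-0.571429=0.3810
k=2 src: inc=-0.571429, refl=-0.571429·-0.904762=0.5170; V=0.952381+-0.571429+0.517007=0.8980
k=3 load: inc=0.517007, refl=0.517007·-0.600000=-0.3102; V=0.380952+0.517007+-0.310204=0.5878
k=4 src: inc=-0.310204, refl=-0.310204·-0.904762=0.2807; V=0.897959+-0.310204+0.280661=0.8684
k=5 load: inc=0.280661, refl=0.280661·-0.600000=-0.1684; V=0.587755+0.280661+-0.168397=0.7000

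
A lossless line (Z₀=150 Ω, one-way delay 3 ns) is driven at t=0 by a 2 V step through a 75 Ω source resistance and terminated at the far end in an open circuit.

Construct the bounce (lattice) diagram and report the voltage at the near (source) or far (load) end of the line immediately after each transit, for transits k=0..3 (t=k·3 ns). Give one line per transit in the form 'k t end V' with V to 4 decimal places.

Γ_L=1.000000, Γ_S=-0.333333; launch V₁=2·150/225=1.333333
k=0 src: V=1.3333
k=1 load: inc=1.333333, refl=1.333333·1.000000=1.3333; V=0.000000+1.333333+1.333333=2.6667
k=2 src: inc=1.333333, refl=1.333333·-0.333333=-0.4444; V=1.333333+1.333333+-0.444444=2.2222
k=3 load: inc=-0.444444, refl=-0.444444·1.000000=-0.4444; V=2.666667+-0.444444+-0.444444=1.7778

0 0 source 1.3333
1 3 load 2.6667
2 6 source 2.2222
3 9 load 1.7778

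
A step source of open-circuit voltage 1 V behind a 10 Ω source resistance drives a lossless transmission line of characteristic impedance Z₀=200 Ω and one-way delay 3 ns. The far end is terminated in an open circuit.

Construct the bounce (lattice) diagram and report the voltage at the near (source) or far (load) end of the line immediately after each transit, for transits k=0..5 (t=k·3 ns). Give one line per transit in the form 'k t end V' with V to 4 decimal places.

0 0 source 0.9524
1 3 load 1.9048
2 6 source 1.0431
3 9 load 0.1814
4 12 source 0.9610
5 15 load 1.7406

Γ_L=1.000000, Γ_S=-0.904762; launch V₁=1·200/210=0.952381
k=0 src: V=0.9524
k=1 load: inc=0.952381, refl=0.952381·1.000000=0.9524; V=0.000000+0.952381+0.952381=1.9048
k=2 src: inc=0.952381, refl=0.952381·-0.904762=-0.8617; V=0.952381+0.952381+-0.861678=1.0431
k=3 load: inc=-0.861678, refl=-0.861678·1.000000=-0.8617; V=1.904762+-0.861678+-0.861678=0.1814
k=4 src: inc=-0.861678, refl=-0.861678·-0.904762=0.7796; V=1.043084+-0.861678+0.779613=0.9610
k=5 load: inc=0.779613, refl=0.779613·1.000000=0.7796; V=0.181406+0.779613+0.779613=1.7406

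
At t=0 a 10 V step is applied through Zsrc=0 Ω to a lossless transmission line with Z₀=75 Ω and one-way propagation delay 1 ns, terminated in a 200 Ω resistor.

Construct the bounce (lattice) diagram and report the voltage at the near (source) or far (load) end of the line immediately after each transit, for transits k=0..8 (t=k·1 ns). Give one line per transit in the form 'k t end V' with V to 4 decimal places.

Γ_L=0.454545, Γ_S=-1.000000; launch V₁=10·75/75=10.000000
k=0 src: V=10.0000
k=1 load: inc=10.000000, refl=10.000000·0.454545=4.5455; V=0.000000+10.000000+4.545455=14.5455
k=2 src: inc=4.545455, refl=4.545455·-1.000000=-4.5455; V=10.000000+4.545455+-4.545455=10.0000
k=3 load: inc=-4.545455, refl=-4.545455·0.454545=-2.0661; V=14.545455+-4.545455+-2.066116=7.9339
k=4 src: inc=-2.066116, refl=-2.066116·-1.000000=2.0661; V=10.000000+-2.066116+2.066116=10.0000
k=5 load: inc=2.066116, refl=2.066116·0.454545=0.9391; V=7.933884+2.066116+0.939144=10.9391
k=6 src: inc=0.939144, refl=0.939144·-1.000000=-0.9391; V=10.000000+0.939144+-0.939144=10.0000
k=7 load: inc=-0.939144, refl=-0.939144·0.454545=-0.4269; V=10.939144+-0.939144+-0.426883=9.5731
k=8 src: inc=-0.426883, refl=-0.426883·-1.000000=0.4269; V=10.000000+-0.426883+0.426883=10.0000

0 0 source 10.0000
1 1 load 14.5455
2 2 source 10.0000
3 3 load 7.9339
4 4 source 10.0000
5 5 load 10.9391
6 6 source 10.0000
7 7 load 9.5731
8 8 source 10.0000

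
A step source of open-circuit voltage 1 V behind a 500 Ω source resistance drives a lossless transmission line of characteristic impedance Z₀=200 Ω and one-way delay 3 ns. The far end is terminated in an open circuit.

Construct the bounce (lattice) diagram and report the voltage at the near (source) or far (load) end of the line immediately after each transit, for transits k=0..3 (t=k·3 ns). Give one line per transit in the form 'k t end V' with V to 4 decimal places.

0 0 source 0.2857
1 3 load 0.5714
2 6 source 0.6939
3 9 load 0.8163

Γ_L=1.000000, Γ_S=0.428571; launch V₁=1·200/700=0.285714
k=0 src: V=0.2857
k=1 load: inc=0.285714, refl=0.285714·1.000000=0.2857; V=0.000000+0.285714+0.285714=0.5714
k=2 src: inc=0.285714, refl=0.285714·0.428571=0.1224; V=0.285714+0.285714+0.122449=0.6939
k=3 load: inc=0.122449, refl=0.122449·1.000000=0.1224; V=0.571429+0.122449+0.122449=0.8163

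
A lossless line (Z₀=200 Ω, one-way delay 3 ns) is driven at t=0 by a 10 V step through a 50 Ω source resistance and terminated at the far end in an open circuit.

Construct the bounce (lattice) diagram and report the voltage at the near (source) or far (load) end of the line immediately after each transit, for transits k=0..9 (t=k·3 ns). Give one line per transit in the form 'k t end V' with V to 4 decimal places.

Γ_L=1.000000, Γ_S=-0.600000; launch V₁=10·200/250=8.000000
k=0 src: V=8.0000
k=1 load: inc=8.000000, refl=8.000000·1.000000=8.0000; V=0.000000+8.000000+8.000000=16.0000
k=2 src: inc=8.000000, refl=8.000000·-0.600000=-4.8000; V=8.000000+8.000000+-4.800000=11.2000
k=3 load: inc=-4.800000, refl=-4.800000·1.000000=-4.8000; V=16.000000+-4.800000+-4.800000=6.4000
k=4 src: inc=-4.800000, refl=-4.800000·-0.600000=2.8800; V=11.200000+-4.800000+2.880000=9.2800
k=5 load: inc=2.880000, refl=2.880000·1.000000=2.8800; V=6.400000+2.880000+2.880000=12.1600
k=6 src: inc=2.880000, refl=2.880000·-0.600000=-1.7280; V=9.280000+2.880000+-1.728000=10.4320
k=7 load: inc=-1.728000, refl=-1.728000·1.000000=-1.7280; V=12.160000+-1.728000+-1.728000=8.7040
k=8 src: inc=-1.728000, refl=-1.728000·-0.600000=1.0368; V=10.432000+-1.728000+1.036800=9.7408
k=9 load: inc=1.036800, refl=1.036800·1.000000=1.0368; V=8.704000+1.036800+1.036800=10.7776

0 0 source 8.0000
1 3 load 16.0000
2 6 source 11.2000
3 9 load 6.4000
4 12 source 9.2800
5 15 load 12.1600
6 18 source 10.4320
7 21 load 8.7040
8 24 source 9.7408
9 27 load 10.7776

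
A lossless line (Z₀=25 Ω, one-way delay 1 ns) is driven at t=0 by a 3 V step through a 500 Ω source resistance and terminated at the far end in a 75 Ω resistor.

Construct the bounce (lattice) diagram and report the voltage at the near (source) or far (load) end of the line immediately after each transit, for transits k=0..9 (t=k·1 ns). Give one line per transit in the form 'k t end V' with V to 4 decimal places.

Γ_L=0.500000, Γ_S=0.904762; launch V₁=3·25/525=0.142857
k=0 src: V=0.1429
k=1 load: inc=0.142857, refl=0.142857·0.500000=0.0714; V=0.000000+0.142857+0.071429=0.2143
k=2 src: inc=0.071429, refl=0.071429·0.904762=0.0646; V=0.142857+0.071429+0.064626=0.2789
k=3 load: inc=0.064626, refl=0.064626·0.500000=0.0323; V=0.214286+0.064626+0.032313=0.3112
k=4 src: inc=0.032313, refl=0.032313·0.904762=0.0292; V=0.278912+0.032313+0.029236=0.3405
k=5 load: inc=0.029236, refl=0.029236·0.500000=0.0146; V=0.311224+0.029236+0.014618=0.3551
k=6 src: inc=0.014618, refl=0.014618·0.904762=0.0132; V=0.340460+0.014618+0.013226=0.3683
k=7 load: inc=0.013226, refl=0.013226·0.500000=0.0066; V=0.355078+0.013226+0.006613=0.3749
k=8 src: inc=0.006613, refl=0.006613·0.904762=0.0060; V=0.368303+0.006613+0.005983=0.3809
k=9 load: inc=0.005983, refl=0.005983·0.500000=0.0030; V=0.374916+0.005983+0.002992=0.3839

0 0 source 0.1429
1 1 load 0.2143
2 2 source 0.2789
3 3 load 0.3112
4 4 source 0.3405
5 5 load 0.3551
6 6 source 0.3683
7 7 load 0.3749
8 8 source 0.3809
9 9 load 0.3839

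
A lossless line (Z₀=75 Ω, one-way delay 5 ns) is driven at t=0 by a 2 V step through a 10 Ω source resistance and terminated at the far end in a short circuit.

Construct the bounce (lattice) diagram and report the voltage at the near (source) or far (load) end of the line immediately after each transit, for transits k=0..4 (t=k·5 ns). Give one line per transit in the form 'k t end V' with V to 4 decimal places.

Γ_L=-1.000000, Γ_S=-0.764706; launch V₁=2·75/85=1.764706
k=0 src: V=1.7647
k=1 load: inc=1.764706, refl=1.764706·-1.000000=-1.7647; V=0.000000+1.764706+-1.764706=0.0000
k=2 src: inc=-1.764706, refl=-1.764706·-0.764706=1.3495; V=1.764706+-1.764706+1.349481=1.3495
k=3 load: inc=1.349481, refl=1.349481·-1.000000=-1.3495; V=0.000000+1.349481+-1.349481=0.0000
k=4 src: inc=-1.349481, refl=-1.349481·-0.764706=1.0320; V=1.349481+-1.349481+1.031956=1.0320

0 0 source 1.7647
1 5 load 0.0000
2 10 source 1.3495
3 15 load 0.0000
4 20 source 1.0320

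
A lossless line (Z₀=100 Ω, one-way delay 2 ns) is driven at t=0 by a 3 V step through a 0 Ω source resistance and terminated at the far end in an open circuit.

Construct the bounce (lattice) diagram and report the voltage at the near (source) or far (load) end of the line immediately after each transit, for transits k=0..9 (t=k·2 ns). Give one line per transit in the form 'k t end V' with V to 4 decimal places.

Γ_L=1.000000, Γ_S=-1.000000; launch V₁=3·100/100=3.000000
k=0 src: V=3.0000
k=1 load: inc=3.000000, refl=3.000000·1.000000=3.0000; V=0.000000+3.000000+3.000000=6.0000
k=2 src: inc=3.000000, refl=3.000000·-1.000000=-3.0000; V=3.000000+3.000000+-3.000000=3.0000
k=3 load: inc=-3.000000, refl=-3.000000·1.000000=-3.0000; V=6.000000+-3.000000+-3.000000=0.0000
k=4 src: inc=-3.000000, refl=-3.000000·-1.000000=3.0000; V=3.000000+-3.000000+3.000000=3.0000
k=5 load: inc=3.000000, refl=3.000000·1.000000=3.0000; V=0.000000+3.000000+3.000000=6.0000
k=6 src: inc=3.000000, refl=3.000000·-1.000000=-3.0000; V=3.000000+3.000000+-3.000000=3.0000
k=7 load: inc=-3.000000, refl=-3.000000·1.000000=-3.0000; V=6.000000+-3.000000+-3.000000=0.0000
k=8 src: inc=-3.000000, refl=-3.000000·-1.000000=3.0000; V=3.000000+-3.000000+3.000000=3.0000
k=9 load: inc=3.000000, refl=3.000000·1.000000=3.0000; V=0.000000+3.000000+3.000000=6.0000

0 0 source 3.0000
1 2 load 6.0000
2 4 source 3.0000
3 6 load 0.0000
4 8 source 3.0000
5 10 load 6.0000
6 12 source 3.0000
7 14 load 0.0000
8 16 source 3.0000
9 18 load 6.0000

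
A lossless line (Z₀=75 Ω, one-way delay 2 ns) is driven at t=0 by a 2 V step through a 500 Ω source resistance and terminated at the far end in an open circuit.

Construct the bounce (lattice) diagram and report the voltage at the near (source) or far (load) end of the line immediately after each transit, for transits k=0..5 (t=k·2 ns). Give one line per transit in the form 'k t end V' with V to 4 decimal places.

Γ_L=1.000000, Γ_S=0.739130; launch V₁=2·75/575=0.260870
k=0 src: V=0.2609
k=1 load: inc=0.260870, refl=0.260870·1.000000=0.2609; V=0.000000+0.260870+0.260870=0.5217
k=2 src: inc=0.260870, refl=0.260870·0.739130=0.1928; V=0.260870+0.260870+0.192817=0.7146
k=3 load: inc=0.192817, refl=0.192817·1.000000=0.1928; V=0.521739+0.192817+0.192817=0.9074
k=4 src: inc=0.192817, refl=0.192817·0.739130=0.1425; V=0.714556+0.192817+0.142517=1.0499
k=5 load: inc=0.142517, refl=0.142517·1.000000=0.1425; V=0.907372+0.142517+0.142517=1.1924

0 0 source 0.2609
1 2 load 0.5217
2 4 source 0.7146
3 6 load 0.9074
4 8 source 1.0499
5 10 load 1.1924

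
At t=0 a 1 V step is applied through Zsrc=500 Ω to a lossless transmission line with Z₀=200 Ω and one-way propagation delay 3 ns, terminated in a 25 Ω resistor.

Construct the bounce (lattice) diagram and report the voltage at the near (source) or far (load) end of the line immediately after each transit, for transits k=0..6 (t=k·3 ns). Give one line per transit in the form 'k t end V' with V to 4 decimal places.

0 0 source 0.2857
1 3 load 0.0635
2 6 source -0.0317
3 9 load 0.0423
4 12 source 0.0741
5 15 load 0.0494
6 18 source 0.0388

Γ_L=-0.777778, Γ_S=0.428571; launch V₁=1·200/700=0.285714
k=0 src: V=0.2857
k=1 load: inc=0.285714, refl=0.285714·-0.777778=-0.2222; V=0.000000+0.285714+-0.222222=0.0635
k=2 src: inc=-0.222222, refl=-0.222222·0.428571=-0.0952; V=0.285714+-0.222222+-0.095238=-0.0317
k=3 load: inc=-0.095238, refl=-0.095238·-0.777778=0.0741; V=0.063492+-0.095238+0.074074=0.0423
k=4 src: inc=0.074074, refl=0.074074·0.428571=0.0317; V=-0.031746+0.074074+0.031746=0.0741
k=5 load: inc=0.031746, refl=0.031746·-0.777778=-0.0247; V=0.042328+0.031746+-0.024691=0.0494
k=6 src: inc=-0.024691, refl=-0.024691·0.428571=-0.0106; V=0.074074+-0.024691+-0.010582=0.0388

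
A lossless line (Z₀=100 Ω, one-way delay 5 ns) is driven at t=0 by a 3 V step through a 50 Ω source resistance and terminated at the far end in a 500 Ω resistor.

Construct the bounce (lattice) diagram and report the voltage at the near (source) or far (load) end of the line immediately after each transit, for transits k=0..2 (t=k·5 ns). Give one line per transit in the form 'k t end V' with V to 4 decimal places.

Γ_L=0.666667, Γ_S=-0.333333; launch V₁=3·100/150=2.000000
k=0 src: V=2.0000
k=1 load: inc=2.000000, refl=2.000000·0.666667=1.3333; V=0.000000+2.000000+1.333333=3.3333
k=2 src: inc=1.333333, refl=1.333333·-0.333333=-0.4444; V=2.000000+1.333333+-0.444444=2.8889

0 0 source 2.0000
1 5 load 3.3333
2 10 source 2.8889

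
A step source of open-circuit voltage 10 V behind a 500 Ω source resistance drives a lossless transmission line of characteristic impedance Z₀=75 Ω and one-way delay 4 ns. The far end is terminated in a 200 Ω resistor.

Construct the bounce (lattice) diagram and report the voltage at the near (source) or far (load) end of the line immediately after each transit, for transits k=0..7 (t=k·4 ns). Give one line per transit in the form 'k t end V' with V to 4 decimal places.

0 0 source 1.3043
1 4 load 1.8972
2 8 source 2.3355
3 12 load 2.5346
4 16 source 2.6819
5 20 load 2.7488
6 24 source 2.7983
7 28 load 2.8207

Γ_L=0.454545, Γ_S=0.739130; launch V₁=10·75/575=1.304348
k=0 src: V=1.3043
k=1 load: inc=1.304348, refl=1.304348·0.454545=0.5929; V=0.000000+1.304348+0.592885=1.8972
k=2 src: inc=0.592885, refl=0.592885·0.739130=0.4382; V=1.304348+0.592885+0.438220=2.3355
k=3 load: inc=0.438220, refl=0.438220·0.454545=0.1992; V=1.897233+0.438220+0.199191=2.5346
k=4 src: inc=0.199191, refl=0.199191·0.739130=0.1472; V=2.335453+0.199191+0.147228=2.6819
k=5 load: inc=0.147228, refl=0.147228·0.454545=0.0669; V=2.534644+0.147228+0.066922=2.7488
k=6 src: inc=0.066922, refl=0.066922·0.739130=0.0495; V=2.681872+0.066922+0.049464=2.7983
k=7 load: inc=0.049464, refl=0.049464·0.454545=0.0225; V=2.748793+0.049464+0.022484=2.8207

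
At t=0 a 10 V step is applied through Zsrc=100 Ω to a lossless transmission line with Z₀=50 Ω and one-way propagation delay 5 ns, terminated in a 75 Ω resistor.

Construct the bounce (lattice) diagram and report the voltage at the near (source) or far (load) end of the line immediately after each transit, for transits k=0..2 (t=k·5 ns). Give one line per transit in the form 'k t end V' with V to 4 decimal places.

0 0 source 3.3333
1 5 load 4.0000
2 10 source 4.2222

Γ_L=0.200000, Γ_S=0.333333; launch V₁=10·50/150=3.333333
k=0 src: V=3.3333
k=1 load: inc=3.333333, refl=3.333333·0.200000=0.6667; V=0.000000+3.333333+0.666667=4.0000
k=2 src: inc=0.666667, refl=0.666667·0.333333=0.2222; V=3.333333+0.666667+0.222222=4.2222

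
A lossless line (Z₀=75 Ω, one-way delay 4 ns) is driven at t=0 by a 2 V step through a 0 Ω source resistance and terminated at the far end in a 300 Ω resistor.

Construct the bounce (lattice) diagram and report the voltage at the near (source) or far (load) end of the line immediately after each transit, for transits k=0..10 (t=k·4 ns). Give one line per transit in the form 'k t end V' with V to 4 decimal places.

0 0 source 2.0000
1 4 load 3.2000
2 8 source 2.0000
3 12 load 1.2800
4 16 source 2.0000
5 20 load 2.4320
6 24 source 2.0000
7 28 load 1.7408
8 32 source 2.0000
9 36 load 2.1555
10 40 source 2.0000

Γ_L=0.600000, Γ_S=-1.000000; launch V₁=2·75/75=2.000000
k=0 src: V=2.0000
k=1 load: inc=2.000000, refl=2.000000·0.600000=1.2000; V=0.000000+2.000000+1.200000=3.2000
k=2 src: inc=1.200000, refl=1.200000·-1.000000=-1.2000; V=2.000000+1.200000+-1.200000=2.0000
k=3 load: inc=-1.200000, refl=-1.200000·0.600000=-0.7200; V=3.200000+-1.200000+-0.720000=1.2800
k=4 src: inc=-0.720000, refl=-0.720000·-1.000000=0.7200; V=2.000000+-0.720000+0.720000=2.0000
k=5 load: inc=0.720000, refl=0.720000·0.600000=0.4320; V=1.280000+0.720000+0.432000=2.4320
k=6 src: inc=0.432000, refl=0.432000·-1.000000=-0.4320; V=2.000000+0.432000+-0.432000=2.0000
k=7 load: inc=-0.432000, refl=-0.432000·0.600000=-0.2592; V=2.432000+-0.432000+-0.259200=1.7408
k=8 src: inc=-0.259200, refl=-0.259200·-1.000000=0.2592; V=2.000000+-0.259200+0.259200=2.0000
k=9 load: inc=0.259200, refl=0.259200·0.600000=0.1555; V=1.740800+0.259200+0.155520=2.1555
k=10 src: inc=0.155520, refl=0.155520·-1.000000=-0.1555; V=2.000000+0.155520+-0.155520=2.0000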